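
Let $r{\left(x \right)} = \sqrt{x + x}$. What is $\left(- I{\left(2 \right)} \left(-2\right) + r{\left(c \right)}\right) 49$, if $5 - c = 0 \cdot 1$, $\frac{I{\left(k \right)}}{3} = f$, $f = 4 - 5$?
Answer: $-294 + 49 \sqrt{10} \approx -139.05$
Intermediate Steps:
$f = -1$
$I{\left(k \right)} = -3$ ($I{\left(k \right)} = 3 \left(-1\right) = -3$)
$c = 5$ ($c = 5 - 0 \cdot 1 = 5 - 0 = 5 + 0 = 5$)
$r{\left(x \right)} = \sqrt{2} \sqrt{x}$ ($r{\left(x \right)} = \sqrt{2 x} = \sqrt{2} \sqrt{x}$)
$\left(- I{\left(2 \right)} \left(-2\right) + r{\left(c \right)}\right) 49 = \left(\left(-1\right) \left(-3\right) \left(-2\right) + \sqrt{2} \sqrt{5}\right) 49 = \left(3 \left(-2\right) + \sqrt{10}\right) 49 = \left(-6 + \sqrt{10}\right) 49 = -294 + 49 \sqrt{10}$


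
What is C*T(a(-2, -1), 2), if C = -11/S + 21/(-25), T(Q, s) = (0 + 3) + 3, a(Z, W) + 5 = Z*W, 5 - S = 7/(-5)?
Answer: -6141/400 ≈ -15.352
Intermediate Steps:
S = 32/5 (S = 5 - 7/(-5) = 5 - 7*(-1)/5 = 5 - 1*(-7/5) = 5 + 7/5 = 32/5 ≈ 6.4000)
a(Z, W) = -5 + W*Z (a(Z, W) = -5 + Z*W = -5 + W*Z)
T(Q, s) = 6 (T(Q, s) = 3 + 3 = 6)
C = -2047/800 (C = -11/32/5 + 21/(-25) = -11*5/32 + 21*(-1/25) = -55/32 - 21/25 = -2047/800 ≈ -2.5588)
C*T(a(-2, -1), 2) = -2047/800*6 = -6141/400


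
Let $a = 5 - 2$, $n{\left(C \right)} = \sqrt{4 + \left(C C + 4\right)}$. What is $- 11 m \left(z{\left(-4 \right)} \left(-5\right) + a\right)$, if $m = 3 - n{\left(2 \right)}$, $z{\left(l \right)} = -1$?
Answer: $-264 + 176 \sqrt{3} \approx 40.841$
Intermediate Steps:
$n{\left(C \right)} = \sqrt{8 + C^{2}}$ ($n{\left(C \right)} = \sqrt{4 + \left(C^{2} + 4\right)} = \sqrt{4 + \left(4 + C^{2}\right)} = \sqrt{8 + C^{2}}$)
$a = 3$
$m = 3 - 2 \sqrt{3}$ ($m = 3 - \sqrt{8 + 2^{2}} = 3 - \sqrt{8 + 4} = 3 - \sqrt{12} = 3 - 2 \sqrt{3} \approx -0.4641$)
$- 11 m \left(z{\left(-4 \right)} \left(-5\right) + a\right) = - 11 \left(3 - 2 \sqrt{3}\right) \left(\left(-1\right) \left(-5\right) + 3\right) = \left(-33 + 22 \sqrt{3}\right) \left(5 + 3\right) = \left(-33 + 22 \sqrt{3}\right) 8 = -264 + 176 \sqrt{3}$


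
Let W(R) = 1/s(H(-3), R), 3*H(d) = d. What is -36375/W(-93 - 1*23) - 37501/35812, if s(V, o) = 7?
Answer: -9118668001/35812 ≈ -2.5463e+5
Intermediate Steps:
H(d) = d/3
W(R) = ⅐ (W(R) = 1/7 = ⅐)
-36375/W(-93 - 1*23) - 37501/35812 = -36375/⅐ - 37501/35812 = -36375*7 - 37501*1/35812 = -254625 - 37501/35812 = -9118668001/35812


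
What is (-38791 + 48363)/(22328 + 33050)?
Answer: 4786/27689 ≈ 0.17285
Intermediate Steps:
(-38791 + 48363)/(22328 + 33050) = 9572/55378 = 9572*(1/55378) = 4786/27689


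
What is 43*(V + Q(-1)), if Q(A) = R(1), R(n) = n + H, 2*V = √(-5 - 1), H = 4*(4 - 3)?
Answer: 215 + 43*I*√6/2 ≈ 215.0 + 52.664*I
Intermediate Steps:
H = 4 (H = 4*1 = 4)
V = I*√6/2 (V = √(-5 - 1)/2 = √(-6)/2 = (I*√6)/2 = I*√6/2 ≈ 1.2247*I)
R(n) = 4 + n (R(n) = n + 4 = 4 + n)
Q(A) = 5 (Q(A) = 4 + 1 = 5)
43*(V + Q(-1)) = 43*(I*√6/2 + 5) = 43*(5 + I*√6/2) = 215 + 43*I*√6/2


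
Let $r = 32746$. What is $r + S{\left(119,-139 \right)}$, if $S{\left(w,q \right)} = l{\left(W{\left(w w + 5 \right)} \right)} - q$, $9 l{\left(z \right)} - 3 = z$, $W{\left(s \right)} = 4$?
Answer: $\frac{295972}{9} \approx 32886.0$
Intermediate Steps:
$l{\left(z \right)} = \frac{1}{3} + \frac{z}{9}$
$S{\left(w,q \right)} = \frac{7}{9} - q$ ($S{\left(w,q \right)} = \left(\frac{1}{3} + \frac{1}{9} \cdot 4\right) - q = \left(\frac{1}{3} + \frac{4}{9}\right) - q = \frac{7}{9} - q$)
$r + S{\left(119,-139 \right)} = 32746 + \left(\frac{7}{9} - -139\right) = 32746 + \left(\frac{7}{9} + 139\right) = 32746 + \frac{1258}{9} = \frac{295972}{9}$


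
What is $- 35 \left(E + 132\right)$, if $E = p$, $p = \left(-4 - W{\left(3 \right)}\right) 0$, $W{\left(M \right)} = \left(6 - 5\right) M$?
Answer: $-4620$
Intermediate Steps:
$W{\left(M \right)} = M$ ($W{\left(M \right)} = 1 M = M$)
$p = 0$ ($p = \left(-4 - 3\right) 0 = \left(-7\right) 0 = 0$)
$E = 0$
$- 35 \left(E + 132\right) = - 35 \left(0 + 132\right) = \left(-35\right) 132 = -4620$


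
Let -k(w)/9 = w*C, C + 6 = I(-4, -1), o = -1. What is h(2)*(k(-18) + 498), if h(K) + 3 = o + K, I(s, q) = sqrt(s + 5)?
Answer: 624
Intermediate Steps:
I(s, q) = sqrt(5 + s)
C = -5 (C = -6 + sqrt(5 - 4) = -6 + sqrt(1) = -6 + 1 = -5)
k(w) = 45*w (k(w) = -9*w*(-5) = -(-45)*w = 45*w)
h(K) = -4 + K (h(K) = -3 + (-1 + K) = -4 + K)
h(2)*(k(-18) + 498) = (-4 + 2)*(45*(-18) + 498) = -2*(-810 + 498) = -2*(-312) = 624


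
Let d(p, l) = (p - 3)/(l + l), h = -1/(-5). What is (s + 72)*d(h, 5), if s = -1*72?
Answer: 0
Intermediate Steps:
h = ⅕ (h = -1*(-⅕) = ⅕ ≈ 0.20000)
d(p, l) = (-3 + p)/(2*l) (d(p, l) = (-3 + p)/((2*l)) = (-3 + p)*(1/(2*l)) = (-3 + p)/(2*l))
s = -72
(s + 72)*d(h, 5) = (-72 + 72)*((½)*(-3 + ⅕)/5) = 0*((½)*(⅕)*(-14/5)) = 0*(-7/25) = 0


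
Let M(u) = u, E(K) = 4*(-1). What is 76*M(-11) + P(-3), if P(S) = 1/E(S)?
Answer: -3345/4 ≈ -836.25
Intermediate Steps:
E(K) = -4
P(S) = -¼ (P(S) = 1/(-4) = -¼)
76*M(-11) + P(-3) = 76*(-11) - ¼ = -836 - ¼ = -3345/4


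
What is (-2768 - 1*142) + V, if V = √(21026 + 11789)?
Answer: -2910 + √32815 ≈ -2728.9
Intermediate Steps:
V = √32815 ≈ 181.15
(-2768 - 1*142) + V = (-2768 - 1*142) + √32815 = (-2768 - 142) + √32815 = -2910 + √32815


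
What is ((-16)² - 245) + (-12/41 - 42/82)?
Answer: 418/41 ≈ 10.195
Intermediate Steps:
((-16)² - 245) + (-12/41 - 42/82) = (256 - 245) + (-12*1/41 - 42*1/82) = 11 + (-12/41 - 21/41) = 11 - 33/41 = 418/41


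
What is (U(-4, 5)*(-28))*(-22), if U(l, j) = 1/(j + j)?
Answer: 308/5 ≈ 61.600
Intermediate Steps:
U(l, j) = 1/(2*j)
(U(-4, 5)*(-28))*(-22) = (((½)/5)*(-28))*(-22) = (((½)*(⅕))*(-28))*(-22) = ((⅒)*(-28))*(-22) = -14/5*(-22) = 308/5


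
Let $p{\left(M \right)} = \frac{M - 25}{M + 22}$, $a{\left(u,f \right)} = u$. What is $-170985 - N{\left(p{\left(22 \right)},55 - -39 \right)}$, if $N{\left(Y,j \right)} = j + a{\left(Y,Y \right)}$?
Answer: $- \frac{7527473}{44} \approx -1.7108 \cdot 10^{5}$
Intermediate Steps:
$p{\left(M \right)} = \frac{-25 + M}{22 + M}$
$N{\left(Y,j \right)} = Y + j$ ($N{\left(Y,j \right)} = j + Y = Y + j$)
$-170985 - N{\left(p{\left(22 \right)},55 - -39 \right)} = -170985 - \left(\frac{-25 + 22}{22 + 22} + \left(55 - -39\right)\right) = -170985 - \left(\frac{1}{44} \left(-3\right) + \left(55 + 39\right)\right) = -170985 - \left(\frac{1}{44} \left(-3\right) + 94\right) = -170985 - \left(- \frac{3}{44} + 94\right) = -170985 - \frac{4133}{44} = - \frac{7527473}{44}$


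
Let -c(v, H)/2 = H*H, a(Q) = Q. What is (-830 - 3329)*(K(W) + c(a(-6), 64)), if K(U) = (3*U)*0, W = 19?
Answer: 34070528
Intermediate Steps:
c(v, H) = -2*H² (c(v, H) = -2*H*H = -2*H²)
K(U) = 0
(-830 - 3329)*(K(W) + c(a(-6), 64)) = (-830 - 3329)*(0 - 2*64²) = -4159*(0 - 2*4096) = -4159*(0 - 8192) = -4159*(-8192) = 34070528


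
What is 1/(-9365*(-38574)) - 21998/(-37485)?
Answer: 1154201709/1966781110 ≈ 0.58685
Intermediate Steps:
1/(-9365*(-38574)) - 21998/(-37485) = -1/9365*(-1/38574) - 21998*(-1/37485) = 1/361245510 + 1294/2205 = 1154201709/1966781110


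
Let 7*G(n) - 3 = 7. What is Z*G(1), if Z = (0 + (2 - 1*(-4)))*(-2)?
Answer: -120/7 ≈ -17.143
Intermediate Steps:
G(n) = 10/7 (G(n) = 3/7 + (1/7)*7 = 3/7 + 1 = 10/7)
Z = -12 (Z = (0 + (2 + 4))*(-2) = (0 + 6)*(-2) = 6*(-2) = -12)
Z*G(1) = -12*10/7 = -120/7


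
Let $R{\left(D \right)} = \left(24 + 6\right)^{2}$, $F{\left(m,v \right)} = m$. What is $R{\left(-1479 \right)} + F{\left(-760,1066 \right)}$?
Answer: $140$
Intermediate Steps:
$R{\left(D \right)} = 900$ ($R{\left(D \right)} = 30^{2} = 900$)
$R{\left(-1479 \right)} + F{\left(-760,1066 \right)} = 900 - 760 = 140$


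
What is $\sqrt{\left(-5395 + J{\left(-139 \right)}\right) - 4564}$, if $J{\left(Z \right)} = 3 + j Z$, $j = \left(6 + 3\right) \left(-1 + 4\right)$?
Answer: $i \sqrt{13709} \approx 117.09 i$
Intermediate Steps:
$j = 27$ ($j = 9 \cdot 3 = 27$)
$J{\left(Z \right)} = 3 + 27 Z$
$\sqrt{\left(-5395 + J{\left(-139 \right)}\right) - 4564} = \sqrt{\left(-5395 + \left(3 + 27 \left(-139\right)\right)\right) - 4564} = \sqrt{\left(-5395 + \left(3 - 3753\right)\right) - 4564} = \sqrt{\left(-5395 - 3750\right) - 4564} = \sqrt{-9145 - 4564} = \sqrt{-13709} = i \sqrt{13709}$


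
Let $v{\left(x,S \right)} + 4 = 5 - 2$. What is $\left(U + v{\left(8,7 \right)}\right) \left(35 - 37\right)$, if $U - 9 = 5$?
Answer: $-26$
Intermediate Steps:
$U = 14$ ($U = 9 + 5 = 14$)
$v{\left(x,S \right)} = -1$ ($v{\left(x,S \right)} = -4 + \left(5 - 2\right) = -4 + 3 = -1$)
$\left(U + v{\left(8,7 \right)}\right) \left(35 - 37\right) = \left(14 - 1\right) \left(35 - 37\right) = 13 \left(35 - 37\right) = 13 \left(-2\right) = -26$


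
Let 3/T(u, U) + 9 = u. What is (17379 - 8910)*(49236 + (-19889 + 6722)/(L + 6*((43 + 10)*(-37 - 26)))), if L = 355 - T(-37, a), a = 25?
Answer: 377468065847862/905231 ≈ 4.1699e+8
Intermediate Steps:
T(u, U) = 3/(-9 + u)
L = 16333/46 (L = 355 - 3/(-9 - 37) = 355 - 3/(-46) = 355 - 3*(-1)/46 = 355 - 1*(-3/46) = 355 + 3/46 = 16333/46 ≈ 355.07)
(17379 - 8910)*(49236 + (-19889 + 6722)/(L + 6*((43 + 10)*(-37 - 26)))) = (17379 - 8910)*(49236 + (-19889 + 6722)/(16333/46 + 6*((43 + 10)*(-37 - 26)))) = 8469*(49236 - 13167/(16333/46 + 6*(53*(-63)))) = 8469*(49236 - 13167/(16333/46 + 6*(-3339))) = 8469*(49236 - 13167/(16333/46 - 20034)) = 8469*(49236 - 13167/(-905231/46)) = 8469*(49236 - 13167*(-46/905231)) = 8469*(49236 + 605682/905231) = 8469*(44570559198/905231) = 377468065847862/905231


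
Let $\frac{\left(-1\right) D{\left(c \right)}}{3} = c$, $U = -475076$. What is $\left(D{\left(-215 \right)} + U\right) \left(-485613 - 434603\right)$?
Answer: $436578997096$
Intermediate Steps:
$D{\left(c \right)} = - 3 c$
$\left(D{\left(-215 \right)} + U\right) \left(-485613 - 434603\right) = \left(\left(-3\right) \left(-215\right) - 475076\right) \left(-485613 - 434603\right) = \left(645 - 475076\right) \left(-920216\right) = \left(-474431\right) \left(-920216\right) = 436578997096$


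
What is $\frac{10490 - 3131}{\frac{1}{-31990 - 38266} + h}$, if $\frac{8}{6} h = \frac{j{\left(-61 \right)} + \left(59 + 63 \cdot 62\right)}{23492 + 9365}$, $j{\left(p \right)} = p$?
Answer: $\frac{16987525843728}{205676711} \approx 82593.0$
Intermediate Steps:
$h = \frac{2928}{32857}$ ($h = \frac{3 \frac{-61 + \left(59 + 63 \cdot 62\right)}{23492 + 9365}}{4} = \frac{3 \frac{-61 + \left(59 + 3906\right)}{32857}}{4} = \frac{3 \left(-61 + 3965\right) \frac{1}{32857}}{4} = \frac{3 \cdot 3904 \cdot \frac{1}{32857}}{4} = \frac{3}{4} \cdot \frac{3904}{32857} = \frac{2928}{32857} \approx 0.089113$)
$\frac{10490 - 3131}{\frac{1}{-31990 - 38266} + h} = \frac{10490 - 3131}{\frac{1}{-31990 - 38266} + \frac{2928}{32857}} = \frac{7359}{\frac{1}{-70256} + \frac{2928}{32857}} = \frac{7359}{- \frac{1}{70256} + \frac{2928}{32857}} = \frac{7359}{\frac{205676711}{2308401392}} = 7359 \cdot \frac{2308401392}{205676711} = \frac{16987525843728}{205676711}$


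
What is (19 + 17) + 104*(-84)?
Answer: -8700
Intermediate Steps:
(19 + 17) + 104*(-84) = 36 - 8736 = -8700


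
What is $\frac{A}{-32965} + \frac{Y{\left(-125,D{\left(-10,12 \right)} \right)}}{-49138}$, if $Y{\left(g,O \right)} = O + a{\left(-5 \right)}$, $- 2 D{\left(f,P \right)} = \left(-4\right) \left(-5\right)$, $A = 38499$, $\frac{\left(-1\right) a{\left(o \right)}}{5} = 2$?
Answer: $- \frac{945552281}{809917085} \approx -1.1675$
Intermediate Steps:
$a{\left(o \right)} = -10$ ($a{\left(o \right)} = \left(-5\right) 2 = -10$)
$D{\left(f,P \right)} = -10$ ($D{\left(f,P \right)} = - \frac{\left(-4\right) \left(-5\right)}{2} = \left(- \frac{1}{2}\right) 20 = -10$)
$Y{\left(g,O \right)} = -10 + O$ ($Y{\left(g,O \right)} = O - 10 = -10 + O$)
$\frac{A}{-32965} + \frac{Y{\left(-125,D{\left(-10,12 \right)} \right)}}{-49138} = \frac{38499}{-32965} + \frac{-10 - 10}{-49138} = 38499 \left(- \frac{1}{32965}\right) - - \frac{10}{24569} = - \frac{38499}{32965} + \frac{10}{24569} = - \frac{945552281}{809917085}$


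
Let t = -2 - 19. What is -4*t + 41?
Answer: 125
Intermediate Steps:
t = -21
-4*t + 41 = -4*(-21) + 41 = 84 + 41 = 125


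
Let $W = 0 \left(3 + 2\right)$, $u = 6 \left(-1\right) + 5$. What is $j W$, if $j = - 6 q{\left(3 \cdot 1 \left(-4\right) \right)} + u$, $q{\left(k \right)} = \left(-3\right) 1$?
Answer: $0$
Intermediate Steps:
$u = -1$ ($u = -6 + 5 = -1$)
$q{\left(k \right)} = -3$
$W = 0$ ($W = 0 \cdot 5 = 0$)
$j = 17$ ($j = \left(-6\right) \left(-3\right) - 1 = 18 - 1 = 17$)
$j W = 17 \cdot 0 = 0$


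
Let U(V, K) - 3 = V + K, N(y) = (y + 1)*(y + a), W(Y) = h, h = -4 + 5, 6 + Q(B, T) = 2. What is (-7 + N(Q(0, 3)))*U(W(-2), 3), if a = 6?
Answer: -91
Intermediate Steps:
Q(B, T) = -4 (Q(B, T) = -6 + 2 = -4)
h = 1
W(Y) = 1
N(y) = (1 + y)*(6 + y) (N(y) = (y + 1)*(y + 6) = (1 + y)*(6 + y))
U(V, K) = 3 + K + V (U(V, K) = 3 + (V + K) = 3 + (K + V) = 3 + K + V)
(-7 + N(Q(0, 3)))*U(W(-2), 3) = (-7 + (6 + (-4)² + 7*(-4)))*(3 + 3 + 1) = (-7 + (6 + 16 - 28))*7 = (-7 - 6)*7 = -13*7 = -91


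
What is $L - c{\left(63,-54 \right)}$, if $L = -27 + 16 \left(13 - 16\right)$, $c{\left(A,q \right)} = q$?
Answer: $-21$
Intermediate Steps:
$L = -75$ ($L = -27 + 16 \left(13 - 16\right) = -27 + 16 \left(-3\right) = -27 - 48 = -75$)
$L - c{\left(63,-54 \right)} = -75 - -54 = -75 + 54 = -21$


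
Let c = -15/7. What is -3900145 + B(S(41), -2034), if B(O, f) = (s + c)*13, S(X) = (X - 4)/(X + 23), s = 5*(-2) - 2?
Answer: -27302302/7 ≈ -3.9003e+6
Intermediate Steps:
s = -12 (s = -10 - 2 = -12)
c = -15/7 (c = -15*1/7 = -15/7 ≈ -2.1429)
S(X) = (-4 + X)/(23 + X)
B(O, f) = -1287/7 (B(O, f) = (-12 - 15/7)*13 = -99/7*13 = -1287/7)
-3900145 + B(S(41), -2034) = -3900145 - 1287/7 = -27302302/7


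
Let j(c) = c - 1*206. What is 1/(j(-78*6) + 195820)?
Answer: 1/195146 ≈ 5.1244e-6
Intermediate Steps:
j(c) = -206 + c (j(c) = c - 206 = -206 + c)
1/(j(-78*6) + 195820) = 1/((-206 - 78*6) + 195820) = 1/((-206 - 468) + 195820) = 1/(-674 + 195820) = 1/195146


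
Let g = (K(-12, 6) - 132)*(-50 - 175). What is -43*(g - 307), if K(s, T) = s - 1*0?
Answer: -1379999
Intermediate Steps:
K(s, T) = s (K(s, T) = s + 0 = s)
g = 32400 (g = (-12 - 132)*(-50 - 175) = -144*(-225) = 32400)
-43*(g - 307) = -43*(32400 - 307) = -43*32093 = -1379999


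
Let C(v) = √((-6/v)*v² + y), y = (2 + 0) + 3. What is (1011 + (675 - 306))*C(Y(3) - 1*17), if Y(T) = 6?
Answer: 1380*√71 ≈ 11628.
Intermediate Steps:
y = 5 (y = 2 + 3 = 5)
C(v) = √(5 - 6*v) (C(v) = √((-6/v)*v² + 5) = √(-6*v + 5) = √(5 - 6*v))
(1011 + (675 - 306))*C(Y(3) - 1*17) = (1011 + (675 - 306))*√(5 - 6*(6 - 1*17)) = (1011 + 369)*√(5 - 6*(6 - 17)) = 1380*√(5 - 6*(-11)) = 1380*√(5 + 66) = 1380*√71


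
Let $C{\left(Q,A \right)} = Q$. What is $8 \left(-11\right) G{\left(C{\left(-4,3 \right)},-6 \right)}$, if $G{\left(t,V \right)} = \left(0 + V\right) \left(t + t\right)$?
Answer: $-4224$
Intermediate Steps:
$G{\left(t,V \right)} = 2 V t$ ($G{\left(t,V \right)} = V 2 t = 2 V t$)
$8 \left(-11\right) G{\left(C{\left(-4,3 \right)},-6 \right)} = 8 \left(-11\right) 2 \left(-6\right) \left(-4\right) = \left(-88\right) 48 = -4224$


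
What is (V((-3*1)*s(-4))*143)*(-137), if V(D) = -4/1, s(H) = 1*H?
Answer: 78364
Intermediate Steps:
s(H) = H
V(D) = -4 (V(D) = -4*1 = -4)
(V((-3*1)*s(-4))*143)*(-137) = -4*143*(-137) = -572*(-137) = 78364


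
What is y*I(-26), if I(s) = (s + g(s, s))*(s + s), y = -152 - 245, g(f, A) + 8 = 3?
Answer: -639964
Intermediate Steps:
g(f, A) = -5 (g(f, A) = -8 + 3 = -5)
y = -397
I(s) = 2*s*(-5 + s) (I(s) = (s - 5)*(s + s) = (-5 + s)*(2*s) = 2*s*(-5 + s))
y*I(-26) = -794*(-26)*(-5 - 26) = -794*(-26)*(-31) = -397*1612 = -639964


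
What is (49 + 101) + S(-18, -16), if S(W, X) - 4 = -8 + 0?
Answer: 146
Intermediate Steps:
S(W, X) = -4 (S(W, X) = 4 + (-8 + 0) = 4 - 8 = -4)
(49 + 101) + S(-18, -16) = (49 + 101) - 4 = 150 - 4 = 146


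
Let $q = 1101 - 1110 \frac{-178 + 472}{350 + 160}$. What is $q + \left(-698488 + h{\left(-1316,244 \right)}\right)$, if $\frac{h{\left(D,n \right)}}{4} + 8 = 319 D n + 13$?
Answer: $- \frac{6977254085}{17} \approx -4.1043 \cdot 10^{8}$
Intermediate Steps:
$h{\left(D,n \right)} = 20 + 1276 D n$ ($h{\left(D,n \right)} = -32 + 4 \left(319 D n + 13\right) = -32 + 4 \left(13 + 319 D n\right) = -32 + \left(52 + 1276 D n\right) = 20 + 1276 D n$)
$q = \frac{7839}{17}$ ($q = 1101 - 1110 \cdot \frac{294}{510} = 1101 - 1110 \cdot 294 \cdot \frac{1}{510} = 1101 - \frac{10878}{17} = \frac{7839}{17} \approx 461.12$)
$q + \left(-698488 + h{\left(-1316,244 \right)}\right) = \frac{7839}{17} + \left(-698488 + \left(20 + 1276 \left(-1316\right) 244\right)\right) = \frac{7839}{17} + \left(-698488 + \left(20 - 409728704\right)\right) = \frac{7839}{17} - 410427172 = - \frac{6977254085}{17}$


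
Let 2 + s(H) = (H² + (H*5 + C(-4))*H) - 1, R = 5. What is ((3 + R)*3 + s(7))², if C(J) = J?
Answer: 82369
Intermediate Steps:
s(H) = -3 + H² + H*(-4 + 5*H) (s(H) = -2 + ((H² + (H*5 - 4)*H) - 1) = -2 + ((H² + (5*H - 4)*H) - 1) = -2 + ((H² + (-4 + 5*H)*H) - 1) = -2 + ((H² + H*(-4 + 5*H)) - 1) = -2 + (-1 + H² + H*(-4 + 5*H)) = -3 + H² + H*(-4 + 5*H))
((3 + R)*3 + s(7))² = ((3 + 5)*3 + (-3 - 4*7 + 6*7²))² = (8*3 + (-3 - 28 + 6*49))² = (24 + (-3 - 28 + 294))² = (24 + 263)² = 287² = 82369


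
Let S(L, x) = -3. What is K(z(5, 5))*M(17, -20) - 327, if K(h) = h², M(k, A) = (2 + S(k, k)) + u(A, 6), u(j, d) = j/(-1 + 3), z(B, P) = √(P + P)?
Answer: -437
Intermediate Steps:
z(B, P) = √2*√P (z(B, P) = √(2*P) = √2*√P)
u(j, d) = j/2
M(k, A) = -1 + A/2 (M(k, A) = (2 - 3) + A/2 = -1 + A/2)
K(z(5, 5))*M(17, -20) - 327 = (√2*√5)²*(-1 + (½)*(-20)) - 327 = (√10)²*(-1 - 10) - 327 = 10*(-11) - 327 = -110 - 327 = -437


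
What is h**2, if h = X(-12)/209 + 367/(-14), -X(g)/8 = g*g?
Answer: 8617594561/8561476 ≈ 1006.6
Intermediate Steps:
X(g) = -8*g**2 (X(g) = -8*g*g = -8*g**2)
h = -92831/2926 (h = -8*(-12)**2/209 + 367/(-14) = -8*144*(1/209) + 367*(-1/14) = -1152*1/209 - 367/14 = -1152/209 - 367/14 = -92831/2926 ≈ -31.726)
h**2 = (-92831/2926)**2 = 8617594561/8561476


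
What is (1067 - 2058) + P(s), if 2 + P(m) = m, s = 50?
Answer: -943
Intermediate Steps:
P(m) = -2 + m
(1067 - 2058) + P(s) = (1067 - 2058) + (-2 + 50) = -991 + 48 = -943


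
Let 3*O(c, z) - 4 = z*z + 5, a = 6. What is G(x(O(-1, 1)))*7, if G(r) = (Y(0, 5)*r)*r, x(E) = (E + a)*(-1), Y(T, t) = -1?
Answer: -5488/9 ≈ -609.78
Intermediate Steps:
O(c, z) = 3 + z²/3 (O(c, z) = 4/3 + (z*z + 5)/3 = 4/3 + (z² + 5)/3 = 4/3 + (5 + z²)/3 = 4/3 + (5/3 + z²/3) = 3 + z²/3)
x(E) = -6 - E (x(E) = (E + 6)*(-1) = (6 + E)*(-1) = -6 - E)
G(r) = -r² (G(r) = (-r)*r = -r²)
G(x(O(-1, 1)))*7 = -(-6 - (3 + (⅓)*1²))²*7 = -(-6 - (3 + (⅓)*1))²*7 = -(-6 - (3 + ⅓))²*7 = -(-6 - 1*10/3)²*7 = -(-6 - 10/3)²*7 = -(-28/3)²*7 = -1*784/9*7 = -784/9*7 = -5488/9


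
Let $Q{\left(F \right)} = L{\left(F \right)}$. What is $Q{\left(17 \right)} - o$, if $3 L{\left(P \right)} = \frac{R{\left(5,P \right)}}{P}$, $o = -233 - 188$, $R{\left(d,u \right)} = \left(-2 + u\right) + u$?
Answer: $\frac{21503}{51} \approx 421.63$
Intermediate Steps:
$R{\left(d,u \right)} = -2 + 2 u$
$o = -421$ ($o = -233 - 188 = -421$)
$L{\left(P \right)} = \frac{-2 + 2 P}{3 P}$ ($L{\left(P \right)} = \frac{\left(-2 + 2 P\right) \frac{1}{P}}{3} = \frac{\frac{1}{P} \left(-2 + 2 P\right)}{3} = \frac{-2 + 2 P}{3 P}$)
$Q{\left(F \right)} = \frac{2 \left(-1 + F\right)}{3 F}$
$Q{\left(17 \right)} - o = \frac{2 \left(-1 + 17\right)}{3 \cdot 17} - -421 = \frac{2}{3} \cdot \frac{1}{17} \cdot 16 + 421 = \frac{32}{51} + 421 = \frac{21503}{51}$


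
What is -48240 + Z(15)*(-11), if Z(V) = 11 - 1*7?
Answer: -48284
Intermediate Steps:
Z(V) = 4 (Z(V) = 11 - 7 = 4)
-48240 + Z(15)*(-11) = -48240 + 4*(-11) = -48240 - 44 = -48284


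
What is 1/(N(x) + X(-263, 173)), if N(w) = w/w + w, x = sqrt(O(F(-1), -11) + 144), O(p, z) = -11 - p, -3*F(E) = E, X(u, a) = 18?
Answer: 57/685 - sqrt(1194)/685 ≈ 0.032767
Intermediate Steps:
F(E) = -E/3
x = sqrt(1194)/3 (x = sqrt((-11 - (-1)*(-1)/3) + 144) = sqrt((-11 - 1*1/3) + 144) = sqrt((-11 - 1/3) + 144) = sqrt(-34/3 + 144) = sqrt(398/3) = sqrt(1194)/3 ≈ 11.518)
N(w) = 1 + w
1/(N(x) + X(-263, 173)) = 1/((1 + sqrt(1194)/3) + 18) = 1/(19 + sqrt(1194)/3)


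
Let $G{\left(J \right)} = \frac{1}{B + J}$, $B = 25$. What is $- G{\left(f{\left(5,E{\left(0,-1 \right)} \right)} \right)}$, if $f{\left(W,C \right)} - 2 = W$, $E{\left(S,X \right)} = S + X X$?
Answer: $- \frac{1}{32} \approx -0.03125$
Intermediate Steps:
$E{\left(S,X \right)} = S + X^{2}$
$f{\left(W,C \right)} = 2 + W$
$G{\left(J \right)} = \frac{1}{25 + J}$
$- G{\left(f{\left(5,E{\left(0,-1 \right)} \right)} \right)} = - \frac{1}{25 + \left(2 + 5\right)} = - \frac{1}{25 + 7} = - \frac{1}{32}$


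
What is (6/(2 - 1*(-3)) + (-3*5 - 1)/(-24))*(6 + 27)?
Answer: 308/5 ≈ 61.600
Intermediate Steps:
(6/(2 - 1*(-3)) + (-3*5 - 1)/(-24))*(6 + 27) = (6/(2 + 3) + (-15 - 1)*(-1/24))*33 = (6/5 - 16*(-1/24))*33 = (6*(⅕) + ⅔)*33 = (6/5 + ⅔)*33 = (28/15)*33 = 308/5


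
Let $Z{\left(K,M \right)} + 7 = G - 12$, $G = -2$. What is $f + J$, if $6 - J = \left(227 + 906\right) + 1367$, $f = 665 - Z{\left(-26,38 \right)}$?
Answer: $-1808$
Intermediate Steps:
$Z{\left(K,M \right)} = -21$ ($Z{\left(K,M \right)} = -7 - 14 = -21$)
$f = 686$ ($f = 665 - -21 = 665 + 21 = 686$)
$J = -2494$ ($J = 6 - \left(\left(227 + 906\right) + 1367\right) = 6 - \left(1133 + 1367\right) = 6 - 2500 = -2494$)
$f + J = 686 - 2494 = -1808$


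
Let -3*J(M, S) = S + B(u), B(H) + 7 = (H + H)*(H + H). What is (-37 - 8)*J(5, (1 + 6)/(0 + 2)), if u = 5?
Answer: 2895/2 ≈ 1447.5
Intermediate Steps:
B(H) = -7 + 4*H**2 (B(H) = -7 + (H + H)*(H + H) = -7 + (2*H)*(2*H) = -7 + 4*H**2)
J(M, S) = -31 - S/3 (J(M, S) = -(S + (-7 + 4*5**2))/3 = -(S + (-7 + 4*25))/3 = -(S + (-7 + 100))/3 = -(S + 93)/3 = -(93 + S)/3 = -31 - S/3)
(-37 - 8)*J(5, (1 + 6)/(0 + 2)) = (-37 - 8)*(-31 - (1 + 6)/(3*(0 + 2))) = -45*(-31 - 7/(3*2)) = -45*(-31 - 1/3*7/2) = -45*(-31 - 7/6) = -45*(-193/6) = 2895/2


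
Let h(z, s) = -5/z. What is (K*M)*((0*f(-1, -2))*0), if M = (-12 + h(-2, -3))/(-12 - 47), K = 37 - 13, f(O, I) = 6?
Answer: 0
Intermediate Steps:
K = 24
M = 19/118 (M = (-12 - 5/(-2))/(-12 - 47) = (-12 - 5*(-½))/(-59) = (-12 + 5/2)*(-1/59) = -19/2*(-1/59) = 19/118 ≈ 0.16102)
(K*M)*((0*f(-1, -2))*0) = (24*(19/118))*((0*6)*0) = 228*(0*0)/59 = (228/59)*0 = 0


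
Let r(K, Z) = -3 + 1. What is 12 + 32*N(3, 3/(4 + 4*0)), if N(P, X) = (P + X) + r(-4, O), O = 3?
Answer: 68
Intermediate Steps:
r(K, Z) = -2
N(P, X) = -2 + P + X (N(P, X) = (P + X) - 2 = -2 + P + X)
12 + 32*N(3, 3/(4 + 4*0)) = 12 + 32*(-2 + 3 + 3/(4 + 4*0)) = 12 + 32*(-2 + 3 + 3/(4 + 0)) = 12 + 32*(-2 + 3 + 3/4) = 12 + 32*(-2 + 3 + 3*(¼)) = 12 + 32*(-2 + 3 + ¾) = 12 + 32*(7/4) = 12 + 56 = 68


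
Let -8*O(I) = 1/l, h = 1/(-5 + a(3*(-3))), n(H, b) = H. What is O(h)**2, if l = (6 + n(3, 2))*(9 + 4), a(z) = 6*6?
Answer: 1/876096 ≈ 1.1414e-6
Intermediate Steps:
a(z) = 36
l = 117 (l = (6 + 3)*(9 + 4) = 9*13 = 117)
h = 1/31 (h = 1/(-5 + 36) = 1/31 ≈ 0.032258)
O(I) = -1/936 (O(I) = -1/8/117 = -1/8*1/117 = -1/936)
O(h)**2 = (-1/936)**2 = 1/876096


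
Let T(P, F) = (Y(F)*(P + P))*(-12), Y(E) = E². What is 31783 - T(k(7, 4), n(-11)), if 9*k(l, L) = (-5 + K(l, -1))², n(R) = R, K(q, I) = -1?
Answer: 43399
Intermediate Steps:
k(l, L) = 4 (k(l, L) = (-5 - 1)²/9 = (⅑)*(-6)² = (⅑)*36 = 4)
T(P, F) = -24*P*F² (T(P, F) = (F²*(P + P))*(-12) = (F²*(2*P))*(-12) = (2*P*F²)*(-12) = -24*P*F²)
31783 - T(k(7, 4), n(-11)) = 31783 - (-24)*4*(-11)² = 31783 - (-24)*4*121 = 31783 - 1*(-11616) = 31783 + 11616 = 43399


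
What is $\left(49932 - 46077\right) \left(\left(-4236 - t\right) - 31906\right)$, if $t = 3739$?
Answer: $-153741255$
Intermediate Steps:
$\left(49932 - 46077\right) \left(\left(-4236 - t\right) - 31906\right) = \left(49932 - 46077\right) \left(\left(-4236 - 3739\right) - 31906\right) = 3855 \left(\left(-4236 - 3739\right) - 31906\right) = 3855 \left(-7975 - 31906\right) = 3855 \left(-39881\right) = -153741255$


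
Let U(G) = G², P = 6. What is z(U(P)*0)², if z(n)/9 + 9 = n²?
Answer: 6561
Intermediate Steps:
z(n) = -81 + 9*n²
z(U(P)*0)² = (-81 + 9*(6²*0)²)² = (-81 + 9*(36*0)²)² = (-81 + 9*0²)² = (-81 + 9*0)² = (-81 + 0)² = (-81)² = 6561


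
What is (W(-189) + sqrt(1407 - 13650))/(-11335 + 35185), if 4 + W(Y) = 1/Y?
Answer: -757/4507650 + I*sqrt(12243)/23850 ≈ -0.00016794 + 0.0046393*I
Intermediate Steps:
W(Y) = -4 + 1/Y
(W(-189) + sqrt(1407 - 13650))/(-11335 + 35185) = ((-4 + 1/(-189)) + sqrt(1407 - 13650))/(-11335 + 35185) = ((-4 - 1/189) + sqrt(-12243))/23850 = (-757/189 + I*sqrt(12243))*(1/23850) = -757/4507650 + I*sqrt(12243)/23850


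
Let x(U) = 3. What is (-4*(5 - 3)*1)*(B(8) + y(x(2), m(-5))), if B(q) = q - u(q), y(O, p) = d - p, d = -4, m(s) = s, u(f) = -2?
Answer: -88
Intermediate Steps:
y(O, p) = -4 - p
B(q) = 2 + q (B(q) = q - 1*(-2) = q + 2 = 2 + q)
(-4*(5 - 3)*1)*(B(8) + y(x(2), m(-5))) = (-4*(5 - 3)*1)*((2 + 8) + (-4 - 1*(-5))) = (-4*2*1)*(10 + (-4 + 5)) = (-8*1)*(10 + 1) = -8*11 = -88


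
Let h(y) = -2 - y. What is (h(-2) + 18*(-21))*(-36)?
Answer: 13608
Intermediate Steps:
(h(-2) + 18*(-21))*(-36) = ((-2 - 1*(-2)) + 18*(-21))*(-36) = ((-2 + 2) - 378)*(-36) = (0 - 378)*(-36) = -378*(-36) = 13608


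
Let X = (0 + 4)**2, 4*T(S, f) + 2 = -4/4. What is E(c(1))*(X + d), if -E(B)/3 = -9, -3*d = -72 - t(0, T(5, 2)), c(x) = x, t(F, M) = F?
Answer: 1080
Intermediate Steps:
T(S, f) = -3/4 (T(S, f) = -1/2 + (-4/4)/4 = -1/2 + (-4*1/4)/4 = -1/2 + (1/4)*(-1) = -1/2 - 1/4 = -3/4)
X = 16 (X = 4**2 = 16)
d = 24 (d = -(-72 - 1*0)/3 = -(-72 + 0)/3 = -1/3*(-72) = 24)
E(B) = 27 (E(B) = -3*(-9) = 27)
E(c(1))*(X + d) = 27*(16 + 24) = 27*40 = 1080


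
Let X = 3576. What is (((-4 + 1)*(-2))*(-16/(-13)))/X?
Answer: 4/1937 ≈ 0.0020650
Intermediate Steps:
(((-4 + 1)*(-2))*(-16/(-13)))/X = (((-4 + 1)*(-2))*(-16/(-13)))/3576 = ((-3*(-2))*(-16*(-1/13)))*(1/3576) = (6*(16/13))*(1/3576) = (96/13)*(1/3576) = 4/1937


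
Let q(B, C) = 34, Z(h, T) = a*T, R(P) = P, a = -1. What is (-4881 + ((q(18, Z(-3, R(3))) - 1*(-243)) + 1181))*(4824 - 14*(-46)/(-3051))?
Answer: -16792530580/1017 ≈ -1.6512e+7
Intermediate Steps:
Z(h, T) = -T
(-4881 + ((q(18, Z(-3, R(3))) - 1*(-243)) + 1181))*(4824 - 14*(-46)/(-3051)) = (-4881 + ((34 - 1*(-243)) + 1181))*(4824 - 14*(-46)/(-3051)) = (-4881 + ((34 + 243) + 1181))*(4824 + 644*(-1/3051)) = (-4881 + (277 + 1181))*(4824 - 644/3051) = (-4881 + 1458)*(14717380/3051) = -3423*14717380/3051 = -16792530580/1017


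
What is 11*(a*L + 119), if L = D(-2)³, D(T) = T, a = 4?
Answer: 957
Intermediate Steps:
L = -8 (L = (-2)³ = -8)
11*(a*L + 119) = 11*(4*(-8) + 119) = 11*(-32 + 119) = 11*87 = 957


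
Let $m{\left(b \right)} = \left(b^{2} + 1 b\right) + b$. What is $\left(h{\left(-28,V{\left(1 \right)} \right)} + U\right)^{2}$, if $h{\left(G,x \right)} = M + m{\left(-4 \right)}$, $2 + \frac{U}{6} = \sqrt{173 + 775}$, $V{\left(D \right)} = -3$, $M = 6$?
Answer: $34132 + 48 \sqrt{237} \approx 34871.0$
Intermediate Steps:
$m{\left(b \right)} = b^{2} + 2 b$ ($m{\left(b \right)} = \left(b^{2} + b\right) + b = \left(b + b^{2}\right) + b = b^{2} + 2 b$)
$U = -12 + 12 \sqrt{237}$ ($U = -12 + 6 \sqrt{173 + 775} = -12 + 6 \sqrt{948} = -12 + 6 \cdot 2 \sqrt{237} = -12 + 12 \sqrt{237} \approx 172.74$)
$h{\left(G,x \right)} = 14$ ($h{\left(G,x \right)} = 6 - 4 \left(2 - 4\right) = 6 - -8 = 6 + 8 = 14$)
$\left(h{\left(-28,V{\left(1 \right)} \right)} + U\right)^{2} = \left(14 - \left(12 - 12 \sqrt{237}\right)\right)^{2} = \left(2 + 12 \sqrt{237}\right)^{2}$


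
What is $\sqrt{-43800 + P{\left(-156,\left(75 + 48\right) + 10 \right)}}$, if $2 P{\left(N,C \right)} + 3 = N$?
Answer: $\frac{21 i \sqrt{398}}{2} \approx 209.47 i$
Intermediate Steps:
$P{\left(N,C \right)} = - \frac{3}{2} + \frac{N}{2}$
$\sqrt{-43800 + P{\left(-156,\left(75 + 48\right) + 10 \right)}} = \sqrt{-43800 + \left(- \frac{3}{2} + \frac{1}{2} \left(-156\right)\right)} = \sqrt{-43800 - \frac{159}{2}} = \sqrt{- \frac{87759}{2}} = \frac{21 i \sqrt{398}}{2}$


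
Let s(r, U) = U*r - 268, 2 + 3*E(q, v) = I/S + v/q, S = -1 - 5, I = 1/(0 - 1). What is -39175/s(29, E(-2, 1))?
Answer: 70515/523 ≈ 134.83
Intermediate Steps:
I = -1 (I = 1/(-1) = -1)
S = -6
E(q, v) = -11/18 + v/(3*q) (E(q, v) = -⅔ + (-1/(-6) + v/q)/3 = -⅔ + (-1*(-⅙) + v/q)/3 = -⅔ + (⅙ + v/q)/3 = -⅔ + (1/18 + v/(3*q)) = -11/18 + v/(3*q))
s(r, U) = -268 + U*r
-39175/s(29, E(-2, 1)) = -39175/(-268 + (-11/18 + (⅓)*1/(-2))*29) = -39175/(-268 + (-11/18 + (⅓)*1*(-½))*29) = -39175/(-268 + (-11/18 - ⅙)*29) = -39175/(-268 - 7/9*29) = -39175/(-268 - 203/9) = -39175/(-2615/9) = -39175*(-9/2615) = 70515/523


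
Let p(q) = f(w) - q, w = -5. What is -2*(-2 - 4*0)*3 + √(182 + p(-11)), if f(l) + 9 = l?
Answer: 12 + √179 ≈ 25.379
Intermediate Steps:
f(l) = -9 + l
p(q) = -14 - q (p(q) = (-9 - 5) - q = -14 - q)
-2*(-2 - 4*0)*3 + √(182 + p(-11)) = -2*(-2 - 4*0)*3 + √(182 + (-14 - 1*(-11))) = -2*(-2 + 0)*3 + √(182 + (-14 + 11)) = -2*(-2)*3 + √(182 - 3) = 4*3 + √179 = 12 + √179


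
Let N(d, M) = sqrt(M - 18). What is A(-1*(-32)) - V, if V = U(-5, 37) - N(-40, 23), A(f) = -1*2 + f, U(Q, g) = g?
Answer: -7 + sqrt(5) ≈ -4.7639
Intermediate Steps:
N(d, M) = sqrt(-18 + M)
A(f) = -2 + f
V = 37 - sqrt(5) (V = 37 - sqrt(-18 + 23) = 37 - sqrt(5) ≈ 34.764)
A(-1*(-32)) - V = (-2 - 1*(-32)) - (37 - sqrt(5)) = (-2 + 32) + (-37 + sqrt(5)) = 30 + (-37 + sqrt(5)) = -7 + sqrt(5)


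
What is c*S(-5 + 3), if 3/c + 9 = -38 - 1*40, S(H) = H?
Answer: 2/29 ≈ 0.068966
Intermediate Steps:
c = -1/29 (c = 3/(-9 + (-38 - 1*40)) = 3/(-9 + (-38 - 40)) = 3/(-9 - 78) = 3/(-87) = 3*(-1/87) = -1/29 ≈ -0.034483)
c*S(-5 + 3) = -(-5 + 3)/29 = -1/29*(-2) = 2/29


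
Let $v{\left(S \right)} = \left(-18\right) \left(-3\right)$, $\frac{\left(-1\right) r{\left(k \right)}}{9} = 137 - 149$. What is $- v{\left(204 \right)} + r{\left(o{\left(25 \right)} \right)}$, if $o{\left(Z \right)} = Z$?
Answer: $54$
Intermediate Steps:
$r{\left(k \right)} = 108$ ($r{\left(k \right)} = - 9 \left(137 - 149\right) = \left(-9\right) \left(-12\right) = 108$)
$v{\left(S \right)} = 54$
$- v{\left(204 \right)} + r{\left(o{\left(25 \right)} \right)} = \left(-1\right) 54 + 108 = -54 + 108 = 54$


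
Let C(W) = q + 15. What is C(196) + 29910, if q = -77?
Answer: 29848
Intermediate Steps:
C(W) = -62 (C(W) = -77 + 15 = -62)
C(196) + 29910 = -62 + 29910 = 29848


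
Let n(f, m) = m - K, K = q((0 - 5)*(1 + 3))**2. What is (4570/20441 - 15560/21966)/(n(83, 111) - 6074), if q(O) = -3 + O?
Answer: 54419335/728738370738 ≈ 7.4676e-5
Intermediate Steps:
K = 529 (K = (-3 + (0 - 5)*(1 + 3))**2 = (-3 - 5*4)**2 = (-3 - 20)**2 = (-23)**2 = 529)
n(f, m) = -529 + m (n(f, m) = m - 1*529 = m - 529 = -529 + m)
(4570/20441 - 15560/21966)/(n(83, 111) - 6074) = (4570/20441 - 15560/21966)/((-529 + 111) - 6074) = (4570*(1/20441) - 15560*1/21966)/(-418 - 6074) = (4570/20441 - 7780/10983)/(-6492) = -108838670/224503503*(-1/6492) = 54419335/728738370738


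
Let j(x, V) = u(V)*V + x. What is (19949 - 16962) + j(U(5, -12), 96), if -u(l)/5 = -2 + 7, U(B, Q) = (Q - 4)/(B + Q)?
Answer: 4125/7 ≈ 589.29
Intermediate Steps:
U(B, Q) = (-4 + Q)/(B + Q)
u(l) = -25 (u(l) = -5*(-2 + 7) = -5*5 = -25)
j(x, V) = x - 25*V (j(x, V) = -25*V + x = x - 25*V)
(19949 - 16962) + j(U(5, -12), 96) = (19949 - 16962) + ((-4 - 12)/(5 - 12) - 25*96) = 2987 + (-16/(-7) - 2400) = 2987 + (-⅐*(-16) - 2400) = 2987 + (16/7 - 2400) = 2987 - 16784/7 = 4125/7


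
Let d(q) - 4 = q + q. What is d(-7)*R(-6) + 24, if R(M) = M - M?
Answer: 24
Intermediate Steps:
d(q) = 4 + 2*q (d(q) = 4 + (q + q) = 4 + 2*q)
R(M) = 0
d(-7)*R(-6) + 24 = (4 + 2*(-7))*0 + 24 = (4 - 14)*0 + 24 = -10*0 + 24 = 0 + 24 = 24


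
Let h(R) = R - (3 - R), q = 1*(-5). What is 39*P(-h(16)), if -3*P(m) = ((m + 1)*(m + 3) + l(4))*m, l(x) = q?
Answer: 272571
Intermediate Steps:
q = -5
l(x) = -5
h(R) = -3 + 2*R (h(R) = R + (-3 + R) = -3 + 2*R)
P(m) = -m*(-5 + (1 + m)*(3 + m))/3 (P(m) = -((m + 1)*(m + 3) - 5)*m/3 = -((1 + m)*(3 + m) - 5)*m/3 = -(-5 + (1 + m)*(3 + m))*m/3 = -m*(-5 + (1 + m)*(3 + m))/3)
39*P(-h(16)) = 39*((-(-3 + 2*16))*(2 - (-(-3 + 2*16))² - (-4)*(-3 + 2*16))/3) = 39*((-(-3 + 32))*(2 - (-(-3 + 32))² - (-4)*(-3 + 32))/3) = 39*((-1*29)*(2 - (-1*29)² - (-4)*29)/3) = 39*((⅓)*(-29)*(2 - 1*(-29)² - 4*(-29))) = 39*((⅓)*(-29)*(2 - 1*841 + 116)) = 39*((⅓)*(-29)*(2 - 841 + 116)) = 39*((⅓)*(-29)*(-723)) = 39*6989 = 272571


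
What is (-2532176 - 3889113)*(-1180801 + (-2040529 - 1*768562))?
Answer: 25620249610788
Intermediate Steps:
(-2532176 - 3889113)*(-1180801 + (-2040529 - 1*768562)) = -6421289*(-1180801 + (-2040529 - 768562)) = -6421289*(-1180801 - 2809091) = -6421289*(-3989892) = 25620249610788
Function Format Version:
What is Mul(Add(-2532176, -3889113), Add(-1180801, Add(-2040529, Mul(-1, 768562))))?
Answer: 25620249610788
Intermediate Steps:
Mul(Add(-2532176, -3889113), Add(-1180801, Add(-2040529, Mul(-1, 768562)))) = Mul(-6421289, Add(-1180801, Add(-2040529, -768562))) = Mul(-6421289, Add(-1180801, -2809091)) = Mul(-6421289, -3989892) = 25620249610788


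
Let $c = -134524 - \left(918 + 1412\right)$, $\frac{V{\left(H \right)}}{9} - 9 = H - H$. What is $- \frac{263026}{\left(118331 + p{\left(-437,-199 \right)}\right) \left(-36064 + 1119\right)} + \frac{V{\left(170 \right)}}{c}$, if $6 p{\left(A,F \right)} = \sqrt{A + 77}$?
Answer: $\frac{- 314505 \sqrt{10} + 33216117799 i}{531373670 \left(\sqrt{10} - 118331 i\right)} \approx -0.00052826 - 1.6999 \cdot 10^{-9} i$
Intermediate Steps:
$V{\left(H \right)} = 81$ ($V{\left(H \right)} = 81 + 9 \left(H - H\right) = 81 + 9 \cdot 0 = 81 + 0 = 81$)
$p{\left(A,F \right)} = \frac{\sqrt{77 + A}}{6}$ ($p{\left(A,F \right)} = \frac{\sqrt{A + 77}}{6} = \frac{\sqrt{77 + A}}{6}$)
$c = -136854$ ($c = -134524 - 2330 = -136854$)
$- \frac{263026}{\left(118331 + p{\left(-437,-199 \right)}\right) \left(-36064 + 1119\right)} + \frac{V{\left(170 \right)}}{c} = - \frac{263026}{\left(118331 + \frac{\sqrt{77 - 437}}{6}\right) \left(-36064 + 1119\right)} + \frac{81}{-136854} = - \frac{263026}{\left(118331 + \frac{\sqrt{-360}}{6}\right) \left(-34945\right)} + 81 \left(- \frac{1}{136854}\right) = - \frac{263026}{\left(118331 + \frac{6 i \sqrt{10}}{6}\right) \left(-34945\right)} - \frac{9}{15206} = - \frac{263026}{\left(118331 + i \sqrt{10}\right) \left(-34945\right)} - \frac{9}{15206} = - \frac{263026}{-4135076795 - 34945 i \sqrt{10}} - \frac{9}{15206} = - \frac{9}{15206} - \frac{263026}{-4135076795 - 34945 i \sqrt{10}}$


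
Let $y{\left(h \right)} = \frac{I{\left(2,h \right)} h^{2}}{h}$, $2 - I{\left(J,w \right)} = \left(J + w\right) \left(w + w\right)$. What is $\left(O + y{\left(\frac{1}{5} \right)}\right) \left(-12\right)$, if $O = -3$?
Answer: $\frac{4164}{125} \approx 33.312$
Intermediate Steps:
$I{\left(J,w \right)} = 2 - 2 w \left(J + w\right)$ ($I{\left(J,w \right)} = 2 - \left(J + w\right) \left(w + w\right) = 2 - \left(J + w\right) 2 w = 2 - 2 w \left(J + w\right)$)
$y{\left(h \right)} = h \left(2 - 4 h - 2 h^{2}\right)$ ($y{\left(h \right)} = \frac{\left(2 - 2 h^{2} - 4 h\right) h^{2}}{h} = \frac{\left(2 - 4 h - 2 h^{2}\right) h^{2}}{h} = \frac{h^{2} \left(2 - 4 h - 2 h^{2}\right)}{h} = h \left(2 - 4 h - 2 h^{2}\right)$)
$\left(O + y{\left(\frac{1}{5} \right)}\right) \left(-12\right) = \left(-3 + \frac{2 \left(1 - \left(\frac{1}{5}\right)^{2} - \frac{2}{5}\right)}{5}\right) \left(-12\right) = \left(-3 + 2 \cdot \frac{1}{5} \left(1 - \left(\frac{1}{5}\right)^{2} - \frac{2}{5}\right)\right) \left(-12\right) = \left(-3 + 2 \cdot \frac{1}{5} \left(1 - \frac{1}{25} - \frac{2}{5}\right)\right) \left(-12\right) = \left(-3 + 2 \cdot \frac{1}{5} \cdot \frac{14}{25}\right) \left(-12\right) = \left(-3 + \frac{28}{125}\right) \left(-12\right) = \left(- \frac{347}{125}\right) \left(-12\right) = \frac{4164}{125}$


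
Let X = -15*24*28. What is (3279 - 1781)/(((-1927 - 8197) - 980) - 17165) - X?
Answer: 284950022/28269 ≈ 10080.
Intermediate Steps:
X = -10080 (X = -360*28 = -10080)
(3279 - 1781)/(((-1927 - 8197) - 980) - 17165) - X = (3279 - 1781)/(((-1927 - 8197) - 980) - 17165) - 1*(-10080) = 1498/((-10124 - 980) - 17165) + 10080 = 1498/(-11104 - 17165) + 10080 = 1498/(-28269) + 10080 = 1498*(-1/28269) + 10080 = -1498/28269 + 10080 = 284950022/28269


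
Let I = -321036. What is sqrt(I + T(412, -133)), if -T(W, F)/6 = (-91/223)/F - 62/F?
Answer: I*sqrt(282403810412934)/29659 ≈ 566.6*I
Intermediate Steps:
T(W, F) = 83502/(223*F) (T(W, F) = -6*((-91/223)/F - 62/F) = -6*((-91*1/223)/F - 62/F) = -6*(-91/(223*F) - 62/F) = -(-83502)/(223*F) = 83502/(223*F))
sqrt(I + T(412, -133)) = sqrt(-321036 + (83502/223)/(-133)) = sqrt(-321036 + (83502/223)*(-1/133)) = sqrt(-321036 - 83502/29659) = sqrt(-9521690226/29659) = I*sqrt(282403810412934)/29659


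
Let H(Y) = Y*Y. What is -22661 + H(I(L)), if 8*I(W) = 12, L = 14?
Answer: -90635/4 ≈ -22659.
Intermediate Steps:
I(W) = 3/2 (I(W) = (1/8)*12 = 3/2)
H(Y) = Y**2
-22661 + H(I(L)) = -22661 + (3/2)**2 = -22661 + 9/4 = -90635/4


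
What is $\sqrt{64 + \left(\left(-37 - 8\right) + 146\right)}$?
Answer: $\sqrt{165} \approx 12.845$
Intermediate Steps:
$\sqrt{64 + \left(\left(-37 - 8\right) + 146\right)} = \sqrt{64 + \left(-45 + 146\right)} = \sqrt{64 + 101} = \sqrt{165}$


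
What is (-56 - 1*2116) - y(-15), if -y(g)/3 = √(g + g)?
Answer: -2172 + 3*I*√30 ≈ -2172.0 + 16.432*I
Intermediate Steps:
y(g) = -3*√2*√g (y(g) = -3*√(g + g) = -3*√2*√g)
(-56 - 1*2116) - y(-15) = (-56 - 1*2116) - (-3)*√2*√(-15) = (-56 - 2116) - (-3)*√2*I*√15 = -2172 - (-3)*I*√30 = -2172 + 3*I*√30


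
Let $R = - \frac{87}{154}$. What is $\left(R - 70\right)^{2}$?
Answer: $\frac{118091689}{23716} \approx 4979.4$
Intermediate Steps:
$R = - \frac{87}{154}$ ($R = \left(-87\right) \frac{1}{154} = - \frac{87}{154} \approx -0.56493$)
$\left(R - 70\right)^{2} = \left(- \frac{87}{154} - 70\right)^{2} = \left(- \frac{10867}{154}\right)^{2} = \frac{118091689}{23716}$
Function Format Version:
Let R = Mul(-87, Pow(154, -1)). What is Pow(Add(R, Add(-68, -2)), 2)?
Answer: Rational(118091689, 23716) ≈ 4979.4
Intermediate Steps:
R = Rational(-87, 154) (R = Mul(-87, Rational(1, 154)) = Rational(-87, 154) ≈ -0.56493)
Pow(Add(R, Add(-68, -2)), 2) = Pow(Add(Rational(-87, 154), Add(-68, -2)), 2) = Pow(Add(Rational(-87, 154), -70), 2) = Pow(Rational(-10867, 154), 2) = Rational(118091689, 23716)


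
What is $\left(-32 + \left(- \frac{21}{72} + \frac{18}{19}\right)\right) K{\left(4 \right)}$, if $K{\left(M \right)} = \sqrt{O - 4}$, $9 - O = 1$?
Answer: $- \frac{14293}{228} \approx -62.689$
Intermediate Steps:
$O = 8$ ($O = 9 - 1 = 8$)
$K{\left(M \right)} = 2$ ($K{\left(M \right)} = \sqrt{8 - 4} = \sqrt{4} = 2$)
$\left(-32 + \left(- \frac{21}{72} + \frac{18}{19}\right)\right) K{\left(4 \right)} = \left(-32 + \left(- \frac{21}{72} + \frac{18}{19}\right)\right) 2 = \left(-32 + \left(\left(-21\right) \frac{1}{72} + 18 \cdot \frac{1}{19}\right)\right) 2 = \left(-32 + \left(- \frac{7}{24} + \frac{18}{19}\right)\right) 2 = \left(-32 + \frac{299}{456}\right) 2 = \left(- \frac{14293}{456}\right) 2 = - \frac{14293}{228}$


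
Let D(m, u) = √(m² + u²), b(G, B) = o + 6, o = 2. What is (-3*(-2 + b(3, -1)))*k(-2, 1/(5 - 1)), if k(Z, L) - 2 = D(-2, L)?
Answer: -36 - 9*√65/2 ≈ -72.280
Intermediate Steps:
b(G, B) = 8 (b(G, B) = 2 + 6 = 8)
k(Z, L) = 2 + √(4 + L²) (k(Z, L) = 2 + √((-2)² + L²) = 2 + √(4 + L²))
(-3*(-2 + b(3, -1)))*k(-2, 1/(5 - 1)) = (-3*(-2 + 8))*(2 + √(4 + (1/(5 - 1))²)) = (-3*6)*(2 + √(4 + (1/4)²)) = -18*(2 + √(4 + (¼)²)) = -18*(2 + √(4 + 1/16)) = -18*(2 + √(65/16)) = -18*(2 + √65/4) = -36 - 9*√65/2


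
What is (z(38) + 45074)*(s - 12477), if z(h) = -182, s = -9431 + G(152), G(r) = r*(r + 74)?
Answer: 558636048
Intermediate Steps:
G(r) = r*(74 + r)
s = 24921 (s = -9431 + 152*(74 + 152) = -9431 + 152*226 = -9431 + 34352 = 24921)
(z(38) + 45074)*(s - 12477) = (-182 + 45074)*(24921 - 12477) = 44892*12444 = 558636048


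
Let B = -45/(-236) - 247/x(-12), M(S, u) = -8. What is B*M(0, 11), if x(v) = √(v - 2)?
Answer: -90/59 - 988*I*√14/7 ≈ -1.5254 - 528.11*I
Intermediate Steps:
x(v) = √(-2 + v)
B = 45/236 + 247*I*√14/14 (B = -45/(-236) - 247/√(-2 - 12) = -45*(-1/236) - 247*(-I*√14/14) = 45/236 - 247*(-I*√14/14) = 45/236 - (-247)*I*√14/14 = 45/236 + 247*I*√14/14 ≈ 0.19068 + 66.014*I)
B*M(0, 11) = (45/236 + 247*I*√14/14)*(-8) = -90/59 - 988*I*√14/7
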